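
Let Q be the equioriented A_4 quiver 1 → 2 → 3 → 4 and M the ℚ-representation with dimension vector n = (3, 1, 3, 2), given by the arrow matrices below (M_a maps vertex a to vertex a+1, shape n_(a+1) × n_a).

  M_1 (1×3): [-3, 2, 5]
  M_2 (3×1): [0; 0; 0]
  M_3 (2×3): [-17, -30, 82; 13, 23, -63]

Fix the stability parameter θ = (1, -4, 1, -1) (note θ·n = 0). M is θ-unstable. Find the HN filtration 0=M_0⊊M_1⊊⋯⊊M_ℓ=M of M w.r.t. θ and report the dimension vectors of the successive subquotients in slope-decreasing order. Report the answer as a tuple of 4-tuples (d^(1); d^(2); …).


Interval decomposition of M: I[1,1]^2, I[1,2], I[3,3], I[3,4]^2.
HN type (ℓ=3): μ^(1)=1; μ^(2)=0; μ^(3)=-3/2

((2, 0, 1, 0); (0, 0, 2, 2); (1, 1, 0, 0))


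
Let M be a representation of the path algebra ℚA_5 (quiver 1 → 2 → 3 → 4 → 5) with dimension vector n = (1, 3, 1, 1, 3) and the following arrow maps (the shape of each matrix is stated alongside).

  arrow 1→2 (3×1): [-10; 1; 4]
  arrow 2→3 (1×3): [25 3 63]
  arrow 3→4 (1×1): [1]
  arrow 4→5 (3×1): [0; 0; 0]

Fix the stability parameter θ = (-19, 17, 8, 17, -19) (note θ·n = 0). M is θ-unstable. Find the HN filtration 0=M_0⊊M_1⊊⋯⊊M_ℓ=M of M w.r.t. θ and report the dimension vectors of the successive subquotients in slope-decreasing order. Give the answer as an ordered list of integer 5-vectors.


Via rank(M_{q-1}∘⋯∘M_p): M ≅ I[1,4], I[2,2]^2, I[5,5]^3.
μ_θ-semistable layers: μ^(1)=17; μ^(2)=25/2; μ^(3)=-19

((0, 2, 0, 1, 0); (0, 1, 1, 0, 0); (1, 0, 0, 0, 3))


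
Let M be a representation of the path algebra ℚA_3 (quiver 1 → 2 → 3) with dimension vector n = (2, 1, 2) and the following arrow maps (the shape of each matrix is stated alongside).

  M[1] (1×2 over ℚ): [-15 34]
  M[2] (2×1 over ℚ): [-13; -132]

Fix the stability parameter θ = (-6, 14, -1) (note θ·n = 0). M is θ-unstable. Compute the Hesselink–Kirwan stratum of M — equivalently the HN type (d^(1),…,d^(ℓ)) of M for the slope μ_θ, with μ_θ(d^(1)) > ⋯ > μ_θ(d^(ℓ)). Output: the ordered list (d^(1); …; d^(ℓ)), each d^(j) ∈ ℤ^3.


Barcode: M ≅ I[1,1], I[1,3], I[3,3]. HN layers by μ_θ (3 steps, strictly decreasing):
  μ^(1)=13/2; μ^(2)=-1; μ^(3)=-6

((0, 1, 1); (0, 0, 1); (2, 0, 0))


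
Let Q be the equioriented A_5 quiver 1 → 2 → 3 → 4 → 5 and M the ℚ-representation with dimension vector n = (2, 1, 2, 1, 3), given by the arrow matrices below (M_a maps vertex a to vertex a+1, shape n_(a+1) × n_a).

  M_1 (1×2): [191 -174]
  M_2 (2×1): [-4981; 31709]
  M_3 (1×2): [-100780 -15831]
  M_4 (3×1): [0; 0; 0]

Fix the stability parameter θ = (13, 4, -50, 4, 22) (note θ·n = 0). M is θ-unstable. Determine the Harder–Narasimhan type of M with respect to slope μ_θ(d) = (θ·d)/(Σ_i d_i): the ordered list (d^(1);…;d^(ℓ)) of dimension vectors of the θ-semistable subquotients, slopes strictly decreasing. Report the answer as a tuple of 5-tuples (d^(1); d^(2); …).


Via rank(M_{q-1}∘⋯∘M_p): M ≅ I[1,1], I[1,4], I[3,3], I[5,5]^3.
μ_θ-semistable layers: μ^(1)=22; μ^(2)=13; μ^(3)=4; μ^(4)=-11; μ^(5)=-50

((0, 0, 0, 0, 3); (1, 0, 0, 0, 0); (0, 0, 0, 1, 0); (1, 1, 1, 0, 0); (0, 0, 1, 0, 0))


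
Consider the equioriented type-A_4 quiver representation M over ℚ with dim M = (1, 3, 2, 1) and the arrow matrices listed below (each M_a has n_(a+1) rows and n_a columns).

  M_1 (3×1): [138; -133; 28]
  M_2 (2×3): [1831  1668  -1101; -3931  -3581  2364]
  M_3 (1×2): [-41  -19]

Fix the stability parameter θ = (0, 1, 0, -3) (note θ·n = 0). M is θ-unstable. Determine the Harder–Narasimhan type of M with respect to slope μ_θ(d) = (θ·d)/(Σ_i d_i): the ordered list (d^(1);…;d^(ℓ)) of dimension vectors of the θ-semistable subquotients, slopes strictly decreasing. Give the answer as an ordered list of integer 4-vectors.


Interval decomposition of M: I[1,4], I[2,2], I[2,3].
HN type (ℓ=3): μ^(1)=1; μ^(2)=1/2; μ^(3)=-1/2

((0, 1, 0, 0); (0, 1, 1, 0); (1, 1, 1, 1))


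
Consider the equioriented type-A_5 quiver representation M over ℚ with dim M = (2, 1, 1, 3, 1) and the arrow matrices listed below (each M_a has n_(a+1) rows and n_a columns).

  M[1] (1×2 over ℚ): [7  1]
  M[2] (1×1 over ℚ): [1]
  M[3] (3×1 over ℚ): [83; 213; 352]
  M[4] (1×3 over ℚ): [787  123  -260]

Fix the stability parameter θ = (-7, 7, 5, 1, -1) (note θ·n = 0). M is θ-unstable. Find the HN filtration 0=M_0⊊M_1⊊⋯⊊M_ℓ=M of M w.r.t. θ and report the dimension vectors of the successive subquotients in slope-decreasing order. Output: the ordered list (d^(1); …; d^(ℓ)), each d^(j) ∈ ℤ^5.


Barcode: M ≅ I[1,1], I[1,4], I[4,4], I[4,5]. HN layers by μ_θ (4 steps, strictly decreasing):
  μ^(1)=13/3; μ^(2)=1; μ^(3)=0; μ^(4)=-7

((0, 1, 1, 1, 0); (0, 0, 0, 1, 0); (0, 0, 0, 1, 1); (2, 0, 0, 0, 0))


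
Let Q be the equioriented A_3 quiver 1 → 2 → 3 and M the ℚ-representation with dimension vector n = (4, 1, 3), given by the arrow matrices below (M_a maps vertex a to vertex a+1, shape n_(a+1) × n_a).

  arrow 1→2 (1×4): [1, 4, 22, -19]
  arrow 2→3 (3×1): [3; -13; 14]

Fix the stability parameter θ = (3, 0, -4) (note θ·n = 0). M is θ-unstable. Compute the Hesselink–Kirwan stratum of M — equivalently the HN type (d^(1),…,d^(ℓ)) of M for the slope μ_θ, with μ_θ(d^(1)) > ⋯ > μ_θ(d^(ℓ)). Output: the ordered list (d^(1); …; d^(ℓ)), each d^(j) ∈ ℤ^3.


Barcode: M ≅ I[1,1]^3, I[1,3], I[3,3]^2. HN layers by μ_θ (3 steps, strictly decreasing):
  μ^(1)=3; μ^(2)=-1/3; μ^(3)=-4

((3, 0, 0); (1, 1, 1); (0, 0, 2))


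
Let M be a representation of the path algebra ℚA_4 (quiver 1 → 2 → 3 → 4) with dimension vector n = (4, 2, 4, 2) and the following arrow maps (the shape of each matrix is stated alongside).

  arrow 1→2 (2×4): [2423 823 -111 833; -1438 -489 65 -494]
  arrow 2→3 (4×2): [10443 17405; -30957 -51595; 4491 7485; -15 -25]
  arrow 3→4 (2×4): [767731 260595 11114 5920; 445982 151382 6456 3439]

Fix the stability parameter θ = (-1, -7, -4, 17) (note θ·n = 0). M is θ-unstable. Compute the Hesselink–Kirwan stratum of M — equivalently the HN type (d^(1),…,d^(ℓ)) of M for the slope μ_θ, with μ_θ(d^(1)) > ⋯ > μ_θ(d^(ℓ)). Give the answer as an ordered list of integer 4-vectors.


Via rank(M_{q-1}∘⋯∘M_p): M ≅ I[1,1]^2, I[1,2], I[1,4], I[3,3]^2, I[3,4].
μ_θ-semistable layers: μ^(1)=17; μ^(2)=-1; μ^(3)=-4

((0, 0, 0, 2); (2, 0, 0, 0); (2, 2, 4, 0))


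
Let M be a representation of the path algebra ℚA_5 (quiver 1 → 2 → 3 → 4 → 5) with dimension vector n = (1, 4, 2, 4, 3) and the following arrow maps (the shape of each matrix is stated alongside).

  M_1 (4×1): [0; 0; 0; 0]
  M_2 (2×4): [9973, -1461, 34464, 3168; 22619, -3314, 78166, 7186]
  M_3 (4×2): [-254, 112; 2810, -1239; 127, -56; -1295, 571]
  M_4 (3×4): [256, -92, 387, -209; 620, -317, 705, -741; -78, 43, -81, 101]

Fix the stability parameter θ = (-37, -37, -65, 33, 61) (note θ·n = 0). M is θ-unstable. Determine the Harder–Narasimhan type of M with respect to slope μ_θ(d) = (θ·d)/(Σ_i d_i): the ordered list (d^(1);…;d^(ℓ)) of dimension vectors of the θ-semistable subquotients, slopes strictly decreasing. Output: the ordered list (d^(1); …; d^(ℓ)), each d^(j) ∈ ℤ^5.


Interval decomposition of M: I[1,1], I[2,2]^2, I[2,4], I[2,5], I[4,5]^2.
HN type (ℓ=4): μ^(1)=61; μ^(2)=33; μ^(3)=-37; μ^(4)=-51

((0, 0, 0, 0, 3); (0, 0, 0, 4, 0); (1, 2, 0, 0, 0); (0, 2, 2, 0, 0))


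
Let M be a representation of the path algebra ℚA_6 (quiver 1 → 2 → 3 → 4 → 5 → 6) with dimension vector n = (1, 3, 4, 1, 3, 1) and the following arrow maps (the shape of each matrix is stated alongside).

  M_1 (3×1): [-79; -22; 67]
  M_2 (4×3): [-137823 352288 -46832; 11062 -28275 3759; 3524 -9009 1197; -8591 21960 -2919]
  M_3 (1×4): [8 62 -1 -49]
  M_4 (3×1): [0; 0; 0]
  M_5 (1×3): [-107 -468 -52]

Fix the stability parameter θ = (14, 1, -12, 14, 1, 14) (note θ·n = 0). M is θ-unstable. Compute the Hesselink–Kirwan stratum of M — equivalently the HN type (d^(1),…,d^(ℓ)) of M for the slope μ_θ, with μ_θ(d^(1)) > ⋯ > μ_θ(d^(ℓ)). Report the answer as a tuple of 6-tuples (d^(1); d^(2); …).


Interval decomposition of M: I[1,4], I[2,3]^2, I[3,3], I[5,5]^2, I[5,6].
HN type (ℓ=4): μ^(1)=14; μ^(2)=1; μ^(3)=-11/2; μ^(4)=-12

((0, 0, 0, 1, 0, 1); (1, 1, 1, 0, 3, 0); (0, 2, 2, 0, 0, 0); (0, 0, 1, 0, 0, 0))


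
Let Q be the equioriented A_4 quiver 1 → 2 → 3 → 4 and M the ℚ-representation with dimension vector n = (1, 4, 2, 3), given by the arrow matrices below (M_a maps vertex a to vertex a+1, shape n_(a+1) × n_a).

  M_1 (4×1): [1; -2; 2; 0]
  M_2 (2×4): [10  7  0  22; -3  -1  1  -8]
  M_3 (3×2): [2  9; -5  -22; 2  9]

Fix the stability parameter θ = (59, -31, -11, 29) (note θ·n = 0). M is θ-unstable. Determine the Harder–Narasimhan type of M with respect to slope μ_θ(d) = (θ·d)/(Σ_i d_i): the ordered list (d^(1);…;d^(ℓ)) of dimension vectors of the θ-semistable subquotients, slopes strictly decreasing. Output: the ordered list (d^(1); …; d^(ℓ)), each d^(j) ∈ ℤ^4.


Via rank(M_{q-1}∘⋯∘M_p): M ≅ I[1,4], I[2,2]^2, I[2,4], I[4,4].
μ_θ-semistable layers: μ^(1)=29; μ^(2)=17/3; μ^(3)=-11; μ^(4)=-31

((0, 0, 0, 3); (1, 1, 1, 0); (0, 0, 1, 0); (0, 3, 0, 0))


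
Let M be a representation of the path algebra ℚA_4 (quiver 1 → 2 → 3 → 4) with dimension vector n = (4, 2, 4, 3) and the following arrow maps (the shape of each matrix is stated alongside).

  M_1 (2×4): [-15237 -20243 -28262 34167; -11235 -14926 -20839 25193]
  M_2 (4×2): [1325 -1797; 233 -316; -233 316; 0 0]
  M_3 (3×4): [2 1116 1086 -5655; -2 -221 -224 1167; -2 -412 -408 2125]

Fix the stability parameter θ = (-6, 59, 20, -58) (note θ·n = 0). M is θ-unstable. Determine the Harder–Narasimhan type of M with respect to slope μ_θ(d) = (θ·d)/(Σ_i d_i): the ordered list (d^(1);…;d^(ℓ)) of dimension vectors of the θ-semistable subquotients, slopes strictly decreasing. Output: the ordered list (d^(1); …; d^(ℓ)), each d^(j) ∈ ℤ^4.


Barcode: M ≅ I[1,1]^2, I[1,4]^2, I[3,3], I[3,4]. HN layers by μ_θ (4 steps, strictly decreasing):
  μ^(1)=20; μ^(2)=7; μ^(3)=-6; μ^(4)=-19

((0, 0, 1, 0); (0, 2, 2, 2); (4, 0, 0, 0); (0, 0, 1, 1))


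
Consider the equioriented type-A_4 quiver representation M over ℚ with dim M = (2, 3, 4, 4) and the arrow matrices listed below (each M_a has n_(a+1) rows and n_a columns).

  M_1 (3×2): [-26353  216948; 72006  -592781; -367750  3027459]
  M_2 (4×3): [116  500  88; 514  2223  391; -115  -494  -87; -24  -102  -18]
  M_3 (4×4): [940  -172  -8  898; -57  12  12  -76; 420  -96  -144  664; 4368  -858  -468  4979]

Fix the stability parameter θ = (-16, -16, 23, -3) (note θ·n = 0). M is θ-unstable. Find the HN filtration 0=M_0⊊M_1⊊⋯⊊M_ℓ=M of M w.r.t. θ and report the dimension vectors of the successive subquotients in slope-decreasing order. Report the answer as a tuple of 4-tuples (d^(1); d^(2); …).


Via rank(M_{q-1}∘⋯∘M_p): M ≅ I[1,3]^2, I[2,2], I[3,4]^2, I[4,4]^2.
μ_θ-semistable layers: μ^(1)=23; μ^(2)=10; μ^(3)=-3; μ^(4)=-16

((0, 0, 2, 0); (0, 0, 2, 2); (0, 0, 0, 2); (2, 3, 0, 0))


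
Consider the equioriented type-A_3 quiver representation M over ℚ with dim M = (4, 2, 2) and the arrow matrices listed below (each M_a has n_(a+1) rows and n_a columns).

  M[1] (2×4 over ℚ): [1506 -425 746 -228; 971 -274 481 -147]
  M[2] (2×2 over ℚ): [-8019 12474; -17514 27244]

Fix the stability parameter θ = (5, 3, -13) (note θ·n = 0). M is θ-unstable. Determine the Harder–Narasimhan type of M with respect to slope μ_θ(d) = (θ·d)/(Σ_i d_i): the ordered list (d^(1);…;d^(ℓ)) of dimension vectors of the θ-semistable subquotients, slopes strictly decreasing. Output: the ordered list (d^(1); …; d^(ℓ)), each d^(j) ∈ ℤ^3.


Barcode: M ≅ I[1,1]^2, I[1,2], I[1,3], I[3,3]. HN layers by μ_θ (4 steps, strictly decreasing):
  μ^(1)=5; μ^(2)=4; μ^(3)=-5/3; μ^(4)=-13

((2, 0, 0); (1, 1, 0); (1, 1, 1); (0, 0, 1))


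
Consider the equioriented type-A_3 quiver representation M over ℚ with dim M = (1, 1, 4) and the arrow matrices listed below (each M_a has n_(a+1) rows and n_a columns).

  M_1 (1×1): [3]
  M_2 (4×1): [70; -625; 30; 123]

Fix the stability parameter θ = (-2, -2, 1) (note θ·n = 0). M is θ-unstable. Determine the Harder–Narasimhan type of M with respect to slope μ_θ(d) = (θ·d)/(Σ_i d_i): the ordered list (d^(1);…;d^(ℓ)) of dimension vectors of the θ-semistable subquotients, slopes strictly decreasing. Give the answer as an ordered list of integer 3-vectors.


Via rank(M_{q-1}∘⋯∘M_p): M ≅ I[1,3], I[3,3]^3.
μ_θ-semistable layers: μ^(1)=1; μ^(2)=-2

((0, 0, 4); (1, 1, 0))


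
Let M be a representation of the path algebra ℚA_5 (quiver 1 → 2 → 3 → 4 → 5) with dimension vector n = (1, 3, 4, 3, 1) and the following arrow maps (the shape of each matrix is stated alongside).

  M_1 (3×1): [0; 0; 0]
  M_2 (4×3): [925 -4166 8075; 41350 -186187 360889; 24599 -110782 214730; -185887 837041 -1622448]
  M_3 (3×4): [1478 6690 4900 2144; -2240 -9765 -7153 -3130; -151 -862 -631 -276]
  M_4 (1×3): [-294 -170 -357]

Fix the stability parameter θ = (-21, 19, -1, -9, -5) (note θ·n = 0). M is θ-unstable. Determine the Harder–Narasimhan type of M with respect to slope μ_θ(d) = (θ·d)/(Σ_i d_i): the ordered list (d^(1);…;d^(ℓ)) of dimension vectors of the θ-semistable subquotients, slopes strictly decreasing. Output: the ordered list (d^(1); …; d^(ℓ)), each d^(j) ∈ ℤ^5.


Barcode: M ≅ I[1,1], I[2,3], I[2,4], I[2,5], I[3,4]. HN layers by μ_θ (5 steps, strictly decreasing):
  μ^(1)=9; μ^(2)=3; μ^(3)=1; μ^(4)=-5; μ^(5)=-21

((0, 1, 1, 0, 0); (0, 1, 1, 1, 0); (0, 1, 1, 1, 1); (0, 0, 1, 1, 0); (1, 0, 0, 0, 0))


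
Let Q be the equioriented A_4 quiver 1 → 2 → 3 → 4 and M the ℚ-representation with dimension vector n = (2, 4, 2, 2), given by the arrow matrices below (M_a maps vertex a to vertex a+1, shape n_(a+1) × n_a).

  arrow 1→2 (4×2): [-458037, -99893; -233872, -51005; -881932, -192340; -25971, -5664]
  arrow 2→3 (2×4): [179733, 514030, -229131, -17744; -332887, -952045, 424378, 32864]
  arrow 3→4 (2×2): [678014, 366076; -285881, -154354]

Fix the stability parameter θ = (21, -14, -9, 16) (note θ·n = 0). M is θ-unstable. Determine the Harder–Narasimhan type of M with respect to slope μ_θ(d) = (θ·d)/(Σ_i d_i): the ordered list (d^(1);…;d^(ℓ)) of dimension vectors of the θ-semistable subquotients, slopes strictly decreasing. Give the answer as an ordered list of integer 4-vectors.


Barcode: M ≅ I[1,3], I[1,4], I[2,2]^2, I[4,4]. HN layers by μ_θ (3 steps, strictly decreasing):
  μ^(1)=16; μ^(2)=-2/3; μ^(3)=-14

((0, 0, 0, 2); (2, 2, 2, 0); (0, 2, 0, 0))


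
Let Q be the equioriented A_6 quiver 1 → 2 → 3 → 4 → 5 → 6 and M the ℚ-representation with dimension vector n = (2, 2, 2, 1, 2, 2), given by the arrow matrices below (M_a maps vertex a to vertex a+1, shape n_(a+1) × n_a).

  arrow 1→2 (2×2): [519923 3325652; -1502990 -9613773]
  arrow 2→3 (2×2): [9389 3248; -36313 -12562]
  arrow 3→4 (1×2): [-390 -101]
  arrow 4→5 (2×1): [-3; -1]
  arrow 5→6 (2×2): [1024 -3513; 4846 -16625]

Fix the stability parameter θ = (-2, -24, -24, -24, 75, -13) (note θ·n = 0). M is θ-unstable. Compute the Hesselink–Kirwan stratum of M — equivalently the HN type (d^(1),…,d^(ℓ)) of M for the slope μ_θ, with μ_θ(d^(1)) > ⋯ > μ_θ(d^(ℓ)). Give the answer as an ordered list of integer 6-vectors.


Via rank(M_{q-1}∘⋯∘M_p): M ≅ I[1,3], I[1,6], I[5,6].
μ_θ-semistable layers: μ^(1)=31; μ^(2)=-50/3; μ^(3)=-37/2

((0, 0, 0, 0, 2, 2); (1, 1, 1, 0, 0, 0); (1, 1, 1, 1, 0, 0))


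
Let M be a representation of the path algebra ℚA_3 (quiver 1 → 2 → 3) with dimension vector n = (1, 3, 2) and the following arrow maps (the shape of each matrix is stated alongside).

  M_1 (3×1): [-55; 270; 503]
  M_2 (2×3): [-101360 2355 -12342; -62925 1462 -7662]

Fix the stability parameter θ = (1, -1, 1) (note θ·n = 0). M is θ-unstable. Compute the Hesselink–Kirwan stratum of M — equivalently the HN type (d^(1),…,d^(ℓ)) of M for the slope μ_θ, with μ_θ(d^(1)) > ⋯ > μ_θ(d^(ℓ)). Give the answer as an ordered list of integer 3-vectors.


Interval decomposition of M: I[1,3], I[2,2], I[2,3].
HN type (ℓ=3): μ^(1)=1; μ^(2)=0; μ^(3)=-1

((0, 0, 2); (1, 1, 0); (0, 2, 0))


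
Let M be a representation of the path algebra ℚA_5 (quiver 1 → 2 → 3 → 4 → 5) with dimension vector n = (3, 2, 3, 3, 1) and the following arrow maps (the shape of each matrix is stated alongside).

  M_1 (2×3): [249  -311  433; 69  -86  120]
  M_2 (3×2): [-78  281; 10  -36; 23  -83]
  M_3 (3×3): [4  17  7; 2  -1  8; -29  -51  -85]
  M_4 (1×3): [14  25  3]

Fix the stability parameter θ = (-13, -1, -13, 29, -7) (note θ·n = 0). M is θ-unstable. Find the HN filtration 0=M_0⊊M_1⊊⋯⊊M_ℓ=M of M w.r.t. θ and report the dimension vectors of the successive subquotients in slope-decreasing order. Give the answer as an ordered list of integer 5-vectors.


Via rank(M_{q-1}∘⋯∘M_p): M ≅ I[1,1], I[1,4], I[1,5], I[3,4].
μ_θ-semistable layers: μ^(1)=29; μ^(2)=11; μ^(3)=-7; μ^(4)=-13

((0, 0, 0, 2, 0); (0, 0, 0, 1, 1); (0, 2, 2, 0, 0); (3, 0, 1, 0, 0))


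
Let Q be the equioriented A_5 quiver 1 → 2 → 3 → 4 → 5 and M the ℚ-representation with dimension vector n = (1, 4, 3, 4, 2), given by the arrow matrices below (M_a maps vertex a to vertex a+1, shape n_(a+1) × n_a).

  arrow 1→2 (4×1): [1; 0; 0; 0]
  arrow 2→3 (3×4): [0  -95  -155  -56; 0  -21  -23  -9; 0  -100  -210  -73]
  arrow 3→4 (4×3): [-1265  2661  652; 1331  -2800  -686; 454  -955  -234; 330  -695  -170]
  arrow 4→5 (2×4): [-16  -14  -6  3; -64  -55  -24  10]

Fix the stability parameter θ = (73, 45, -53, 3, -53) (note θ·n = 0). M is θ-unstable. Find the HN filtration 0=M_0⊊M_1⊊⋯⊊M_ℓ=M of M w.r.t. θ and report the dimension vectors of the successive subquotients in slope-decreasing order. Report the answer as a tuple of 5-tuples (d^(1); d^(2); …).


Interval decomposition of M: I[1,2], I[2,2], I[2,5]^2, I[3,3], I[4,4]^2.
HN type (ℓ=5): μ^(1)=59; μ^(2)=45; μ^(3)=3; μ^(4)=-29/2; μ^(5)=-53

((1, 1, 0, 0, 0); (0, 1, 0, 0, 0); (0, 0, 0, 2, 0); (0, 2, 2, 2, 2); (0, 0, 1, 0, 0))


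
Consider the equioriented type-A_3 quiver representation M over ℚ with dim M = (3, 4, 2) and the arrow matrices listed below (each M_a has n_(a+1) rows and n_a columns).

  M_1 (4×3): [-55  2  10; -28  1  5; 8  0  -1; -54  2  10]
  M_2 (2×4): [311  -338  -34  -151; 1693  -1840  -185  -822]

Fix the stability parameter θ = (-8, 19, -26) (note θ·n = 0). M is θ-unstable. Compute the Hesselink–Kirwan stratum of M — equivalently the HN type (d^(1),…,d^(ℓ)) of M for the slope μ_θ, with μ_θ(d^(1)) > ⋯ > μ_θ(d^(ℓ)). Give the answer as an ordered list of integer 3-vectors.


Via rank(M_{q-1}∘⋯∘M_p): M ≅ I[1,2], I[1,3]^2, I[2,2].
μ_θ-semistable layers: μ^(1)=19; μ^(2)=-7/2; μ^(3)=-8

((0, 2, 0); (0, 2, 2); (3, 0, 0))


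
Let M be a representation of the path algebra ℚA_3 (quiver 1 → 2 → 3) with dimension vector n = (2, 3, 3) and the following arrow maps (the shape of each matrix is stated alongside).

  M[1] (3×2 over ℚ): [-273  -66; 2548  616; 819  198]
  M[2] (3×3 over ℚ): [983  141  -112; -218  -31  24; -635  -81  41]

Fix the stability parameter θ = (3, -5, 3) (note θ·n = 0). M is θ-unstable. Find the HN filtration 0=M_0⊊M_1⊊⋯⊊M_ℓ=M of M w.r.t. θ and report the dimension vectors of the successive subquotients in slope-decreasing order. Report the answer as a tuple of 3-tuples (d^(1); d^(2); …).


Via rank(M_{q-1}∘⋯∘M_p): M ≅ I[1,1], I[1,3], I[2,3]^2.
μ_θ-semistable layers: μ^(1)=3; μ^(2)=-1; μ^(3)=-5

((1, 0, 3); (1, 1, 0); (0, 2, 0))


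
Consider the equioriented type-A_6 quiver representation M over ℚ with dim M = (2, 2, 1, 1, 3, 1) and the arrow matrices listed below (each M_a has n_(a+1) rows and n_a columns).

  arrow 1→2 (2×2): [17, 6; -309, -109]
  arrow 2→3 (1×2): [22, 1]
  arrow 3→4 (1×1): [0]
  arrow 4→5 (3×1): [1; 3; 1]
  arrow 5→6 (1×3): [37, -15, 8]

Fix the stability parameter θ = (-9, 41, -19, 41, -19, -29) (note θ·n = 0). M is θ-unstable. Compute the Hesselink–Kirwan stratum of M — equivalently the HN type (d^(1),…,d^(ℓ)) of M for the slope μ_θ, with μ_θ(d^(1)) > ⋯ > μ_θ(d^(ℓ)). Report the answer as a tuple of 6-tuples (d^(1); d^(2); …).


Barcode: M ≅ I[1,2], I[1,3], I[4,5], I[5,5], I[5,6]. HN layers by μ_θ (5 steps, strictly decreasing):
  μ^(1)=41; μ^(2)=11; μ^(3)=-9; μ^(4)=-19; μ^(5)=-24

((0, 1, 0, 0, 0, 0); (0, 1, 1, 1, 1, 0); (2, 0, 0, 0, 0, 0); (0, 0, 0, 0, 1, 0); (0, 0, 0, 0, 1, 1))


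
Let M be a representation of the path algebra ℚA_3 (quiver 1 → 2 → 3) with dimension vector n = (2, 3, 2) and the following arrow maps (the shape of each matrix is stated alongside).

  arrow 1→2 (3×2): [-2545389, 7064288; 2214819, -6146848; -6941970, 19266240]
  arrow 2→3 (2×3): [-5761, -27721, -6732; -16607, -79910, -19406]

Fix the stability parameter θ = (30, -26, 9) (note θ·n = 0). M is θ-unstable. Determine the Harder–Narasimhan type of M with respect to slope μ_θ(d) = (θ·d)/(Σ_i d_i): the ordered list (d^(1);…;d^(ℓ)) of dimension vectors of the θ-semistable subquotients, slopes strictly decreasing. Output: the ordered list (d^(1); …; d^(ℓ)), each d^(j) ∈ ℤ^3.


Via rank(M_{q-1}∘⋯∘M_p): M ≅ I[1,1], I[1,3], I[2,2], I[2,3].
μ_θ-semistable layers: μ^(1)=30; μ^(2)=9; μ^(3)=2; μ^(4)=-26

((1, 0, 0); (0, 0, 2); (1, 1, 0); (0, 2, 0))


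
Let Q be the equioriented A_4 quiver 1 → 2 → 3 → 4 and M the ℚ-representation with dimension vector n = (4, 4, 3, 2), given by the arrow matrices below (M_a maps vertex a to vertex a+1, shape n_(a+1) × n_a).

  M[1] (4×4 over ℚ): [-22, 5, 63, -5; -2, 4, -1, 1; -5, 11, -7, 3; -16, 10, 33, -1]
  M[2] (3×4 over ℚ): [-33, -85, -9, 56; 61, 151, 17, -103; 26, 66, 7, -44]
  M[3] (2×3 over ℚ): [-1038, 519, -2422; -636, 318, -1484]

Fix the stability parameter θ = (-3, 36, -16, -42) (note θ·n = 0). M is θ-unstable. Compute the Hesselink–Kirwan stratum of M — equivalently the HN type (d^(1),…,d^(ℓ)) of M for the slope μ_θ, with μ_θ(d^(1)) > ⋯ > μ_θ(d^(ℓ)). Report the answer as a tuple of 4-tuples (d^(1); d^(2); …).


Barcode: M ≅ I[1,1], I[1,3]^2, I[1,4], I[2,2], I[4,4]. HN layers by μ_θ (5 steps, strictly decreasing):
  μ^(1)=36; μ^(2)=10; μ^(3)=-3; μ^(4)=-25/4; μ^(5)=-42

((0, 1, 0, 0); (0, 2, 2, 0); (3, 0, 0, 0); (1, 1, 1, 1); (0, 0, 0, 1))


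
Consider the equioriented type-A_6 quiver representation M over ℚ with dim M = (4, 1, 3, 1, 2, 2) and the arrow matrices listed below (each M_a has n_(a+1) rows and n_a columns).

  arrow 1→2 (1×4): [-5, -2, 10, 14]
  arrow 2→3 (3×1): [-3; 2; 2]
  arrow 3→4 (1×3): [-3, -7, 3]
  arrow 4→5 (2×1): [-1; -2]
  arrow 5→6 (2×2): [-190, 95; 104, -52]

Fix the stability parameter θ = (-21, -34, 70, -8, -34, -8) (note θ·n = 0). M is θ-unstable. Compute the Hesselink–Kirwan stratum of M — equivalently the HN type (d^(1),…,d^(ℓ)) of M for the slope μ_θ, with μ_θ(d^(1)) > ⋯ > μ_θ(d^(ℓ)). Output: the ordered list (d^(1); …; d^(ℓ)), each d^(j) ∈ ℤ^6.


Interval decomposition of M: I[1,1]^3, I[1,5], I[3,3]^2, I[5,6], I[6,6].
HN type (ℓ=6): μ^(1)=70; μ^(2)=28/3; μ^(3)=-8; μ^(4)=-21; μ^(5)=-55/2; μ^(6)=-34

((0, 0, 2, 0, 0, 0); (0, 0, 1, 1, 1, 0); (0, 0, 0, 0, 0, 2); (3, 0, 0, 0, 0, 0); (1, 1, 0, 0, 0, 0); (0, 0, 0, 0, 1, 0))


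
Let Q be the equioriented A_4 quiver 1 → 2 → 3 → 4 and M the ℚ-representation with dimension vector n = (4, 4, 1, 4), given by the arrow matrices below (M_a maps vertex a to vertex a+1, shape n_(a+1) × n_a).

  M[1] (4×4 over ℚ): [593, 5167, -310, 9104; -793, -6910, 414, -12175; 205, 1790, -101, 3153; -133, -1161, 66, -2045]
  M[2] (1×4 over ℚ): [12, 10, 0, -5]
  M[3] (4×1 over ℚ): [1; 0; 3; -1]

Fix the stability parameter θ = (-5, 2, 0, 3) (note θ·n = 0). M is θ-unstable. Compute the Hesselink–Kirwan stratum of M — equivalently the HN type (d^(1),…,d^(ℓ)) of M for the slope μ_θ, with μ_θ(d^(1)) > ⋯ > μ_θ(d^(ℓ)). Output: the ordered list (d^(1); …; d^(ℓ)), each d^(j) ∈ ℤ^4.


Interval decomposition of M: I[1,2]^3, I[1,4], I[4,4]^3.
HN type (ℓ=4): μ^(1)=3; μ^(2)=2; μ^(3)=1; μ^(4)=-5

((0, 0, 0, 4); (0, 3, 0, 0); (0, 1, 1, 0); (4, 0, 0, 0))


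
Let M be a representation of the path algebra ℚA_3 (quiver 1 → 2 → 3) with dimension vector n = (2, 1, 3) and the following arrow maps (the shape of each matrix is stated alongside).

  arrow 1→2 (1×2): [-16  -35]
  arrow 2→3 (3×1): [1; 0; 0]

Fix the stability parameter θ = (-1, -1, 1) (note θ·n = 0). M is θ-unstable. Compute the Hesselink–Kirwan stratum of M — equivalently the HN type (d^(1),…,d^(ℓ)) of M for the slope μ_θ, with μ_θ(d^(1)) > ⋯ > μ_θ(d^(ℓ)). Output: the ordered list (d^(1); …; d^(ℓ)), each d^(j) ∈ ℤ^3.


Via rank(M_{q-1}∘⋯∘M_p): M ≅ I[1,1], I[1,3], I[3,3]^2.
μ_θ-semistable layers: μ^(1)=1; μ^(2)=-1

((0, 0, 3); (2, 1, 0))


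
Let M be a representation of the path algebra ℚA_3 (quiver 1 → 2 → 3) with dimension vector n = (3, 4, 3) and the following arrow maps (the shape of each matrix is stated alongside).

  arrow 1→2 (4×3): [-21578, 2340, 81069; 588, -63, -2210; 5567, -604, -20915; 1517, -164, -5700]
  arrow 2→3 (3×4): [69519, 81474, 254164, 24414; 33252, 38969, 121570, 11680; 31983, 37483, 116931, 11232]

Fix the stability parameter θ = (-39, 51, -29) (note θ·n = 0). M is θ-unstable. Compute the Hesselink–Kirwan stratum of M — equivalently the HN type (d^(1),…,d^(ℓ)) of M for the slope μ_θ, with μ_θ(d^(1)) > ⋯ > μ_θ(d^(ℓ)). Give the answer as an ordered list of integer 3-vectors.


Interval decomposition of M: I[1,3]^3, I[2,2].
HN type (ℓ=3): μ^(1)=51; μ^(2)=11; μ^(3)=-39

((0, 1, 0); (0, 3, 3); (3, 0, 0))


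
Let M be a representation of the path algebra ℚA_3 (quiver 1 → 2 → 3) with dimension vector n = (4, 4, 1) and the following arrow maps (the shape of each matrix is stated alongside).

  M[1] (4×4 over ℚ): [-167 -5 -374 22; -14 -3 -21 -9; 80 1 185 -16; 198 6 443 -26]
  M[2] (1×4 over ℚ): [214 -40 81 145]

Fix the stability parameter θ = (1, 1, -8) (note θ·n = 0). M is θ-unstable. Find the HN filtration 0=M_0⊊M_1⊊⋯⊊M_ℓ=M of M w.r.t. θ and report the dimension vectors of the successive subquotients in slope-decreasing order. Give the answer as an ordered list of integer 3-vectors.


Barcode: M ≅ I[1,2]^3, I[1,3]. HN layers by μ_θ (2 steps, strictly decreasing):
  μ^(1)=1; μ^(2)=-2

((3, 3, 0); (1, 1, 1))


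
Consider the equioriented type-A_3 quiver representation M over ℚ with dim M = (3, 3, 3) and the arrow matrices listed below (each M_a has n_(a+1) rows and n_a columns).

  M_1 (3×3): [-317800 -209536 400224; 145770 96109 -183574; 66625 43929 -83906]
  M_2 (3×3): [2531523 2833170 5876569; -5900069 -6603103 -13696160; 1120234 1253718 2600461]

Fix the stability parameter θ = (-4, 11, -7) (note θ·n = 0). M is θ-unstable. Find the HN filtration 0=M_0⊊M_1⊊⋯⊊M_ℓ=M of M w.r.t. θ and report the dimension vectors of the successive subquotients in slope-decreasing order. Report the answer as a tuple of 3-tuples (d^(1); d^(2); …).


Interval decomposition of M: I[1,1], I[1,3]^2, I[2,3].
HN type (ℓ=2): μ^(1)=2; μ^(2)=-4

((0, 3, 3); (3, 0, 0))


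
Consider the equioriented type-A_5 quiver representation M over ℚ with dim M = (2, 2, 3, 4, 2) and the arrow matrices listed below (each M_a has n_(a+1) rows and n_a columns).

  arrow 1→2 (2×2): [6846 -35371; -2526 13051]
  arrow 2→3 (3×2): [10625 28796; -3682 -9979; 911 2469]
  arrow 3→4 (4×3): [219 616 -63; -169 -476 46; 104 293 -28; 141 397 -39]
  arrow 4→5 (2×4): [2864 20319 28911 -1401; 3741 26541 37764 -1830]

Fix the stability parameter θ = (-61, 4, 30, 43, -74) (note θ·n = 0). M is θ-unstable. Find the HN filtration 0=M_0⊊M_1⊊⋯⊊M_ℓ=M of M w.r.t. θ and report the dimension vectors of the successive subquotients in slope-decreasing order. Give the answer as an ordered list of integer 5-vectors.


Via rank(M_{q-1}∘⋯∘M_p): M ≅ I[1,1], I[1,4], I[2,5], I[3,4], I[4,5].
μ_θ-semistable layers: μ^(1)=43; μ^(2)=30; μ^(3)=4; μ^(4)=3/4; μ^(5)=-31/2; μ^(6)=-61

((0, 0, 0, 2, 0); (0, 0, 2, 0, 0); (0, 1, 0, 0, 0); (0, 1, 1, 1, 1); (0, 0, 0, 1, 1); (2, 0, 0, 0, 0))


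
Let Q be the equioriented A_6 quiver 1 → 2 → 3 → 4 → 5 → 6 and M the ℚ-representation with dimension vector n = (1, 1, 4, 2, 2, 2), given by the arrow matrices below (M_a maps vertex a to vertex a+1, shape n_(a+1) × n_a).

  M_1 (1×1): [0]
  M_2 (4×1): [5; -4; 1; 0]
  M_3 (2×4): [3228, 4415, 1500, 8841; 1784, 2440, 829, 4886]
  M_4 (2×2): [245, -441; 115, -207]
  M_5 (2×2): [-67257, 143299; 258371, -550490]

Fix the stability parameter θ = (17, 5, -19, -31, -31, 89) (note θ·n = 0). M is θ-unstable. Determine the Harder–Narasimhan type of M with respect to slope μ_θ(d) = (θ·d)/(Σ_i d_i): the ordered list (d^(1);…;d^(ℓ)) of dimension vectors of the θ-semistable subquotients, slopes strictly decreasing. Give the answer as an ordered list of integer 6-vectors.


Interval decomposition of M: I[1,1], I[2,6], I[3,3]^2, I[3,4], I[5,6].
HN type (ℓ=5): μ^(1)=89; μ^(2)=17; μ^(3)=-19; μ^(4)=-25; μ^(5)=-31

((0, 0, 0, 0, 0, 2); (1, 0, 0, 0, 0, 0); (0, 1, 3, 1, 1, 0); (0, 0, 1, 1, 0, 0); (0, 0, 0, 0, 1, 0))


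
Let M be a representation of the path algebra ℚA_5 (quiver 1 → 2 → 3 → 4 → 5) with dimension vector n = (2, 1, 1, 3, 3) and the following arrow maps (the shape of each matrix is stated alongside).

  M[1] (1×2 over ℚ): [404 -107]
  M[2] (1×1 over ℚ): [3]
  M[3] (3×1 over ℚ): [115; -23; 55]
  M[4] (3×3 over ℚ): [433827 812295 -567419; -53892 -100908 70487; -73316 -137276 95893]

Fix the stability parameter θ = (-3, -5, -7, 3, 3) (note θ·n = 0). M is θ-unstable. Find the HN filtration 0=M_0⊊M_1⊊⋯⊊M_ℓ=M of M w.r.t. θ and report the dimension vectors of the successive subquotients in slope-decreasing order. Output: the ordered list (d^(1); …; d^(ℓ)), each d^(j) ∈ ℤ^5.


Interval decomposition of M: I[1,1], I[1,5], I[4,4], I[4,5], I[5,5].
HN type (ℓ=3): μ^(1)=3; μ^(2)=-3; μ^(3)=-5

((0, 0, 0, 3, 3); (1, 0, 0, 0, 0); (1, 1, 1, 0, 0))


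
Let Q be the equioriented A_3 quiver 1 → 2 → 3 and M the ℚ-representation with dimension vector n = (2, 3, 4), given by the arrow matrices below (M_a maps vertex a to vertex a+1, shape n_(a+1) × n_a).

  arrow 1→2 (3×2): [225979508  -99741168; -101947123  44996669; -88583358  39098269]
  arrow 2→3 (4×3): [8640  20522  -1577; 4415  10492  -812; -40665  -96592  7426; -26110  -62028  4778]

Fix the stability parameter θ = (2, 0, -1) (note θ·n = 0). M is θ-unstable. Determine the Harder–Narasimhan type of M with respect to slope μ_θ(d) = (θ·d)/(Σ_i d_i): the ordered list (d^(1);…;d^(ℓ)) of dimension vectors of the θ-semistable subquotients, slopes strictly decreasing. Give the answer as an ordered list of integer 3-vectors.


Barcode: M ≅ I[1,2], I[1,3], I[2,3], I[3,3]^2. HN layers by μ_θ (4 steps, strictly decreasing):
  μ^(1)=1; μ^(2)=1/3; μ^(3)=-1/2; μ^(4)=-1

((1, 1, 0); (1, 1, 1); (0, 1, 1); (0, 0, 2))


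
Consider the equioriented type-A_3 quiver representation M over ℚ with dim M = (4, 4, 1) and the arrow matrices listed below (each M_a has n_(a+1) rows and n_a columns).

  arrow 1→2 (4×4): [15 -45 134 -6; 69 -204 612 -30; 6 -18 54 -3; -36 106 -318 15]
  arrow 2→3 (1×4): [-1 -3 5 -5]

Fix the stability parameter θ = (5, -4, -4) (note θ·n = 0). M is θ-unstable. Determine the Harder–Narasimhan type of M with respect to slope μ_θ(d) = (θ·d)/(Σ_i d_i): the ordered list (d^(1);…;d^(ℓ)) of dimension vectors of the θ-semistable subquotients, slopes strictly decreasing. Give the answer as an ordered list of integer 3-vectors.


Via rank(M_{q-1}∘⋯∘M_p): M ≅ I[1,1], I[1,2]^2, I[1,3], I[2,2].
μ_θ-semistable layers: μ^(1)=5; μ^(2)=1/2; μ^(3)=-1; μ^(4)=-4

((1, 0, 0); (2, 2, 0); (1, 1, 1); (0, 1, 0))


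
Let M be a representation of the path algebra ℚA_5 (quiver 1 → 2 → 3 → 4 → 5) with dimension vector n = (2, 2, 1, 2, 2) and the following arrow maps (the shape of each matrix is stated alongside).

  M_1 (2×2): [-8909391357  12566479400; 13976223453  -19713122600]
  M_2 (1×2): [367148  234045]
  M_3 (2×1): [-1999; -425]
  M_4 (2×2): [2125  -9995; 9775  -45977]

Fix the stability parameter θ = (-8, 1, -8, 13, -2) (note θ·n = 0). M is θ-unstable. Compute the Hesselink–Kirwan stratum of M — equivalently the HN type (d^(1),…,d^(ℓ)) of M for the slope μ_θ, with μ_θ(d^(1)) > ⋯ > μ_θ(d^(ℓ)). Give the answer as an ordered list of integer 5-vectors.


Barcode: M ≅ I[1,1], I[1,4], I[2,2], I[4,5], I[5,5]. HN layers by μ_θ (6 steps, strictly decreasing):
  μ^(1)=13; μ^(2)=11/2; μ^(3)=1; μ^(4)=-2; μ^(5)=-7/2; μ^(6)=-8

((0, 0, 0, 1, 0); (0, 0, 0, 1, 1); (0, 1, 0, 0, 0); (0, 0, 0, 0, 1); (0, 1, 1, 0, 0); (2, 0, 0, 0, 0))


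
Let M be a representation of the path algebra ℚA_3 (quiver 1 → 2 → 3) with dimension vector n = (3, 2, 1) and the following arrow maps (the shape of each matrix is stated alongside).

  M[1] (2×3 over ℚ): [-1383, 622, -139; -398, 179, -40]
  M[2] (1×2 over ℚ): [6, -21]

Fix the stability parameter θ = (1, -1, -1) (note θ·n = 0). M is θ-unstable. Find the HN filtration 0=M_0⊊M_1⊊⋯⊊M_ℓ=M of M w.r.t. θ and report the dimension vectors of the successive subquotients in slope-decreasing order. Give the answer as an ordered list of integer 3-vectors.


Via rank(M_{q-1}∘⋯∘M_p): M ≅ I[1,1], I[1,2], I[1,3].
μ_θ-semistable layers: μ^(1)=1; μ^(2)=0; μ^(3)=-1/3

((1, 0, 0); (1, 1, 0); (1, 1, 1))


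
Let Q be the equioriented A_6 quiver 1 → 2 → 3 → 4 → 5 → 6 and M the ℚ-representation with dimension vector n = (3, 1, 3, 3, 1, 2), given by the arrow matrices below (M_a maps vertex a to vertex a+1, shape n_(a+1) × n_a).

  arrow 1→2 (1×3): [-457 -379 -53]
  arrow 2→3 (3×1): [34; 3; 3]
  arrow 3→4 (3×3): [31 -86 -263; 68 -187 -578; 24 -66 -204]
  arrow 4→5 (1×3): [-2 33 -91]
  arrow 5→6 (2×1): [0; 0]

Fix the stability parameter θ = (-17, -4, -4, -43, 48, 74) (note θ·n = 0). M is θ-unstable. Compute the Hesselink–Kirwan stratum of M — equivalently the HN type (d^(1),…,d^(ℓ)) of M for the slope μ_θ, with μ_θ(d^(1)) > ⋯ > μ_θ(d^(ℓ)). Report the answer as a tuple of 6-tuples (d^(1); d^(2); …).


Interval decomposition of M: I[1,1]^2, I[1,5], I[3,3], I[3,4], I[4,4], I[6,6]^2.
HN type (ℓ=6): μ^(1)=74; μ^(2)=48; μ^(3)=-4; μ^(4)=-17; μ^(5)=-47/2; μ^(6)=-43

((0, 0, 0, 0, 0, 2); (0, 0, 0, 0, 1, 0); (0, 0, 1, 0, 0, 0); (3, 1, 1, 1, 0, 0); (0, 0, 1, 1, 0, 0); (0, 0, 0, 1, 0, 0))


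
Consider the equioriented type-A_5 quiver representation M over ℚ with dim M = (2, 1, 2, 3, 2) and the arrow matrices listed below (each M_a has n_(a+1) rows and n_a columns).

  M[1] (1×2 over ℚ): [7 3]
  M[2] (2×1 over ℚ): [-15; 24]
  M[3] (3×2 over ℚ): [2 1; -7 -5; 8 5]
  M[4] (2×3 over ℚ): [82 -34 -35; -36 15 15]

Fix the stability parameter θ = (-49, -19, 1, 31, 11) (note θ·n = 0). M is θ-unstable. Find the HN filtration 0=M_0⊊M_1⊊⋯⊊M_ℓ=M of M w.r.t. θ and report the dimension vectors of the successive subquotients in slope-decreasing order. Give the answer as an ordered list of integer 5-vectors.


Interval decomposition of M: I[1,1], I[1,5], I[3,5], I[4,4].
HN type (ℓ=5): μ^(1)=31; μ^(2)=21; μ^(3)=1; μ^(4)=-19; μ^(5)=-49

((0, 0, 0, 1, 0); (0, 0, 0, 2, 2); (0, 0, 2, 0, 0); (0, 1, 0, 0, 0); (2, 0, 0, 0, 0))


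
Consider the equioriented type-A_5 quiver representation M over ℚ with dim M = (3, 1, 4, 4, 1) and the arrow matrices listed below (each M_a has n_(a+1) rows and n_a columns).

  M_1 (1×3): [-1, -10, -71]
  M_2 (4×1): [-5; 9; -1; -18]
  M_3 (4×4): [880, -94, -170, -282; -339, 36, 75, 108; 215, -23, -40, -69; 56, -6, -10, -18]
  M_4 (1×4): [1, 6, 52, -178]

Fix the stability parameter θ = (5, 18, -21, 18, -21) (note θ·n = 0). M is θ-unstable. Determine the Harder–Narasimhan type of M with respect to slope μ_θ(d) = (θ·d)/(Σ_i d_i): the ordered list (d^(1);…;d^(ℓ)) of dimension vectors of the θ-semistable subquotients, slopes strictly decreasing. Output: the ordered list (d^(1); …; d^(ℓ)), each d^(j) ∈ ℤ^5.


Barcode: M ≅ I[1,1]^2, I[1,3], I[3,3], I[3,4], I[3,5], I[4,4]^2. HN layers by μ_θ (5 steps, strictly decreasing):
  μ^(1)=18; μ^(2)=5; μ^(3)=2/3; μ^(4)=-3/2; μ^(5)=-21

((0, 0, 0, 3, 0); (2, 0, 0, 0, 0); (1, 1, 1, 0, 0); (0, 0, 0, 1, 1); (0, 0, 3, 0, 0))


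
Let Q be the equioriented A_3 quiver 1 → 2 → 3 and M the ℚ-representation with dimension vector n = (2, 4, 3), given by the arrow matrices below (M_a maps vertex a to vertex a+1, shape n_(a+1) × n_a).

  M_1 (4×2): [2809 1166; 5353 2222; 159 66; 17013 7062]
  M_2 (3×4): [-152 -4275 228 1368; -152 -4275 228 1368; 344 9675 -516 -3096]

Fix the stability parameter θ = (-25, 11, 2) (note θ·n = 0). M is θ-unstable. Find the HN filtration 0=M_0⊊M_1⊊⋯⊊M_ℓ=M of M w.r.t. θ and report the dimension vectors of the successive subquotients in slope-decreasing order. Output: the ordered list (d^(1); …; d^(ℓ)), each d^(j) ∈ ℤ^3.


Barcode: M ≅ I[1,1], I[1,3], I[2,2]^3, I[3,3]^2. HN layers by μ_θ (4 steps, strictly decreasing):
  μ^(1)=11; μ^(2)=13/2; μ^(3)=2; μ^(4)=-25

((0, 3, 0); (0, 1, 1); (0, 0, 2); (2, 0, 0))


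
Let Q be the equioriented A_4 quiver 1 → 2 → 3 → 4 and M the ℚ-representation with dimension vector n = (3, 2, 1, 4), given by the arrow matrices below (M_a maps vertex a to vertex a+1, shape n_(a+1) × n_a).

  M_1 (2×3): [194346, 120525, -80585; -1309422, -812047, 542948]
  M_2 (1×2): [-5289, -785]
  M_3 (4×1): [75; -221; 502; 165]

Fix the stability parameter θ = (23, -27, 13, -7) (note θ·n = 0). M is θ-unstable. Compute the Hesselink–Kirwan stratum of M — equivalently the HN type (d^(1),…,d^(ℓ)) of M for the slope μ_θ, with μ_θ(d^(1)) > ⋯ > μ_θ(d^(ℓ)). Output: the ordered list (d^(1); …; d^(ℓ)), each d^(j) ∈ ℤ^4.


Interval decomposition of M: I[1,1], I[1,2], I[1,4], I[4,4]^3.
HN type (ℓ=4): μ^(1)=23; μ^(2)=3; μ^(3)=-2; μ^(4)=-7

((1, 0, 0, 0); (0, 0, 1, 1); (2, 2, 0, 0); (0, 0, 0, 3))


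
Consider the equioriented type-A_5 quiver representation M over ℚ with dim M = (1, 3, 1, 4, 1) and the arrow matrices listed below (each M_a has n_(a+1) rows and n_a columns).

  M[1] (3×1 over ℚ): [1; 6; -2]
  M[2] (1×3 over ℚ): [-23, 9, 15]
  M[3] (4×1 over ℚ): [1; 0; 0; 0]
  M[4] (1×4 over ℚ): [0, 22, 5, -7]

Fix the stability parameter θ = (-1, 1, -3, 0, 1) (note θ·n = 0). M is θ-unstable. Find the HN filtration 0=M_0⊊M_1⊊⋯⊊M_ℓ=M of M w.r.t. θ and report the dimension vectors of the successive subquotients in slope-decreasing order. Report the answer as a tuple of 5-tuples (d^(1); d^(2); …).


Via rank(M_{q-1}∘⋯∘M_p): M ≅ I[1,4], I[2,2]^2, I[4,4]^2, I[4,5].
μ_θ-semistable layers: μ^(1)=1; μ^(2)=0; μ^(3)=-1

((0, 2, 0, 0, 1); (0, 0, 0, 4, 0); (1, 1, 1, 0, 0))


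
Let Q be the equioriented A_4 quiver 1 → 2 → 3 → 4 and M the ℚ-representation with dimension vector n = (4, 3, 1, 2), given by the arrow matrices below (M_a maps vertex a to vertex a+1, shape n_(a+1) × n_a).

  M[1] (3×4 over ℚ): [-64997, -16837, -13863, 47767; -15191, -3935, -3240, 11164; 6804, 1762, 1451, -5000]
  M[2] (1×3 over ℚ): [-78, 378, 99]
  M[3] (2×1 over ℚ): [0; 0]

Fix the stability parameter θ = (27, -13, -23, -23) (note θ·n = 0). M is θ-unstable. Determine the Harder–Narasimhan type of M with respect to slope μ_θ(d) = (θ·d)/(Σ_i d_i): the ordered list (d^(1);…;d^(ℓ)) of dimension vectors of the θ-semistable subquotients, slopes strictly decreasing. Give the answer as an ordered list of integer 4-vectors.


Via rank(M_{q-1}∘⋯∘M_p): M ≅ I[1,1], I[1,2]^2, I[1,3], I[4,4]^2.
μ_θ-semistable layers: μ^(1)=27; μ^(2)=7; μ^(3)=-3; μ^(4)=-23

((1, 0, 0, 0); (2, 2, 0, 0); (1, 1, 1, 0); (0, 0, 0, 2))
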